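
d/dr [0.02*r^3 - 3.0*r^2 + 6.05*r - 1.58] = 0.06*r^2 - 6.0*r + 6.05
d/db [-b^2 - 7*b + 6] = -2*b - 7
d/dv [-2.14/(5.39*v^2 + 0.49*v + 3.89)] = (23.0692*v + 1.0486)/(5.39*v^2 + 0.49*v + 3.89)^2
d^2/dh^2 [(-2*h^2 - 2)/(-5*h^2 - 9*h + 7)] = 60*(-3*h^3 + 12*h^2 + 9*h + 11)/(125*h^6 + 675*h^5 + 690*h^4 - 1161*h^3 - 966*h^2 + 1323*h - 343)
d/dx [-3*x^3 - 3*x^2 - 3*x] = -9*x^2 - 6*x - 3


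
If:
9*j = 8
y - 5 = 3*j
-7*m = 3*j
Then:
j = 8/9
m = -8/21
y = 23/3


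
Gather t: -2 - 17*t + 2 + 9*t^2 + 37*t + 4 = 9*t^2 + 20*t + 4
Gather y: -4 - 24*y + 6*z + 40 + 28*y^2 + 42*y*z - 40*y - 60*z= 28*y^2 + y*(42*z - 64) - 54*z + 36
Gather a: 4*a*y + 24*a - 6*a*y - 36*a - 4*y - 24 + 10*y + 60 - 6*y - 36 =a*(-2*y - 12)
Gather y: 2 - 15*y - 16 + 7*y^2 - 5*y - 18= 7*y^2 - 20*y - 32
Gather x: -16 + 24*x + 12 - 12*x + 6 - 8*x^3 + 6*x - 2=-8*x^3 + 18*x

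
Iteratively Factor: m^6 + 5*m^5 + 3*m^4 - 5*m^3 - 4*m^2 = (m + 1)*(m^5 + 4*m^4 - m^3 - 4*m^2) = m*(m + 1)*(m^4 + 4*m^3 - m^2 - 4*m) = m*(m + 1)^2*(m^3 + 3*m^2 - 4*m) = m*(m - 1)*(m + 1)^2*(m^2 + 4*m) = m*(m - 1)*(m + 1)^2*(m + 4)*(m)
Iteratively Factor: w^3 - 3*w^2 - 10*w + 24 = (w - 2)*(w^2 - w - 12) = (w - 2)*(w + 3)*(w - 4)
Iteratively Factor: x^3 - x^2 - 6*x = (x - 3)*(x^2 + 2*x) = (x - 3)*(x + 2)*(x)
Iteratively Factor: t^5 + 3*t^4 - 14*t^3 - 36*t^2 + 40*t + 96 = (t + 4)*(t^4 - t^3 - 10*t^2 + 4*t + 24) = (t - 2)*(t + 4)*(t^3 + t^2 - 8*t - 12) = (t - 2)*(t + 2)*(t + 4)*(t^2 - t - 6) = (t - 3)*(t - 2)*(t + 2)*(t + 4)*(t + 2)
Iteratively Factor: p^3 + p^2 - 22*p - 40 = (p + 2)*(p^2 - p - 20) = (p - 5)*(p + 2)*(p + 4)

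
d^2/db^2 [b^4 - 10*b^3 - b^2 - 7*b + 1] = 12*b^2 - 60*b - 2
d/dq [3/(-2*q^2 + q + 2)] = 3*(4*q - 1)/(-2*q^2 + q + 2)^2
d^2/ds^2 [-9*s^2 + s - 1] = -18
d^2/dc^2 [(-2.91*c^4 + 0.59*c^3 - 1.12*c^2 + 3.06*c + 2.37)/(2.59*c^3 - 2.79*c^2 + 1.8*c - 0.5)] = (1.13686837721616e-13*c^8 - 24.6699679999999*c^6 + 171.730656*c^5 + 17.6773079999999*c^4 - 242.38024*c^3 + 221.994342*c^2 - 77.72514*c + 13.6933)/(17.373979*c^9 - 56.146797*c^8 + 96.706197*c^7 - 109.821669*c^6 + 88.88724*c^5 - 52.78095*c^4 + 22.8405*c^3 - 6.9525*c^2 + 1.35*c - 0.125)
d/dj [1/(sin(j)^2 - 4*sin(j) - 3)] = 2*(2 - sin(j))*cos(j)/(4*sin(j) + cos(j)^2 + 2)^2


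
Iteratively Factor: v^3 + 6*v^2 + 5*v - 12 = (v + 3)*(v^2 + 3*v - 4) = (v + 3)*(v + 4)*(v - 1)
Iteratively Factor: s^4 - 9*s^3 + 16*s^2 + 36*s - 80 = (s - 5)*(s^3 - 4*s^2 - 4*s + 16) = (s - 5)*(s - 4)*(s^2 - 4) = (s - 5)*(s - 4)*(s + 2)*(s - 2)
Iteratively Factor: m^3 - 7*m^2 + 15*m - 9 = (m - 3)*(m^2 - 4*m + 3) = (m - 3)^2*(m - 1)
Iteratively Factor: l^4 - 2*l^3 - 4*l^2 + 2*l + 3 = (l + 1)*(l^3 - 3*l^2 - l + 3) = (l - 3)*(l + 1)*(l^2 - 1) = (l - 3)*(l + 1)^2*(l - 1)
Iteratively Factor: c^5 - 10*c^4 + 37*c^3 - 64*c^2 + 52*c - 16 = (c - 4)*(c^4 - 6*c^3 + 13*c^2 - 12*c + 4) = (c - 4)*(c - 2)*(c^3 - 4*c^2 + 5*c - 2) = (c - 4)*(c - 2)*(c - 1)*(c^2 - 3*c + 2) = (c - 4)*(c - 2)*(c - 1)^2*(c - 2)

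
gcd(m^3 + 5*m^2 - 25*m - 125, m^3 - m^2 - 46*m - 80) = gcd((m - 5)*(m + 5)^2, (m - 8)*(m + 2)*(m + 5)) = m + 5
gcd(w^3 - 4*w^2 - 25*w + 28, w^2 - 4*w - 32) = w + 4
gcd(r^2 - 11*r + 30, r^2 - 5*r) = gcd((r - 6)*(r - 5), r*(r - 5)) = r - 5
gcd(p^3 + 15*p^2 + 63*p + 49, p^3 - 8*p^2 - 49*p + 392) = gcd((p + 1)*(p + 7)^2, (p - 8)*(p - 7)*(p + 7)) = p + 7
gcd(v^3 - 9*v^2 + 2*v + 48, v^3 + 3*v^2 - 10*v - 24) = v^2 - v - 6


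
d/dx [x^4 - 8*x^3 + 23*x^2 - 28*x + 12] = 4*x^3 - 24*x^2 + 46*x - 28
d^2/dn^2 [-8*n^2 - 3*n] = -16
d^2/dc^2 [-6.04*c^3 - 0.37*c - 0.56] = -36.24*c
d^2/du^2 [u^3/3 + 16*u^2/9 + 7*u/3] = 2*u + 32/9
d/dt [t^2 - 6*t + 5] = 2*t - 6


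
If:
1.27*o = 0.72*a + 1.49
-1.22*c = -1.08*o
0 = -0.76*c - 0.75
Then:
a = -4.04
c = -0.99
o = -1.11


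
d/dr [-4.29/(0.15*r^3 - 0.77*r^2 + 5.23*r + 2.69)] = (1.9305*r^2 - 6.6066*r + 22.4367)/(0.15*r^3 - 0.77*r^2 + 5.23*r + 2.69)^2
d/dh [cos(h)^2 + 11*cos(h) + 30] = -(2*cos(h) + 11)*sin(h)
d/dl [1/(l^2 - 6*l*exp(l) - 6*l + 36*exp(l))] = 2*(3*l*exp(l) - l - 15*exp(l) + 3)/(l^2 - 6*l*exp(l) - 6*l + 36*exp(l))^2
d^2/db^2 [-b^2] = -2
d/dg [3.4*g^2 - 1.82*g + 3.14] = 6.8*g - 1.82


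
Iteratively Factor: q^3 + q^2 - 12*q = (q + 4)*(q^2 - 3*q) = (q - 3)*(q + 4)*(q)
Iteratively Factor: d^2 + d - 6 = (d + 3)*(d - 2)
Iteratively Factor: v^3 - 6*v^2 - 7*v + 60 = (v + 3)*(v^2 - 9*v + 20) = (v - 5)*(v + 3)*(v - 4)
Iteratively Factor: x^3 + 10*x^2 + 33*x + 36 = (x + 3)*(x^2 + 7*x + 12) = (x + 3)*(x + 4)*(x + 3)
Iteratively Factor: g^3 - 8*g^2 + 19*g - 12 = (g - 1)*(g^2 - 7*g + 12) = (g - 4)*(g - 1)*(g - 3)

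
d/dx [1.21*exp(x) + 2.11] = 1.21*exp(x)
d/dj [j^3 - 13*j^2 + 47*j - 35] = 3*j^2 - 26*j + 47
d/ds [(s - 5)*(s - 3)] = 2*s - 8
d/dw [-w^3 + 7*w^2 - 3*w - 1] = -3*w^2 + 14*w - 3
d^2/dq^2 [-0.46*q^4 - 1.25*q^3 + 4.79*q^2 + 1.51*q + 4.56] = -5.52*q^2 - 7.5*q + 9.58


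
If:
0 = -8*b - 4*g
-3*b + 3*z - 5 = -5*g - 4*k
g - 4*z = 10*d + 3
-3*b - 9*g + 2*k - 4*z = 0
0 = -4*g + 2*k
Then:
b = -4/19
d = -21/190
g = 8/19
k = 16/19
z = -7/19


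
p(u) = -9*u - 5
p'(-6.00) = -9.00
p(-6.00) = 49.00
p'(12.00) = -9.00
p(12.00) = -113.00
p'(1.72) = -9.00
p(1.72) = -20.48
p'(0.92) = -9.00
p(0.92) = -13.28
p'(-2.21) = -9.00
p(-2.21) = 14.89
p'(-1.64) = -9.00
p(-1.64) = 9.76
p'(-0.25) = -9.00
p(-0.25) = -2.75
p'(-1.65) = -9.00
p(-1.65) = 9.85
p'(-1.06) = -9.00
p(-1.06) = 4.54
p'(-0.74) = -9.00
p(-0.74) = 1.66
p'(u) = -9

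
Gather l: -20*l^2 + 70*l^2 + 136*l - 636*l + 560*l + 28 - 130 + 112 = 50*l^2 + 60*l + 10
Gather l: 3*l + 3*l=6*l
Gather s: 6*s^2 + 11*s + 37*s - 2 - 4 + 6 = 6*s^2 + 48*s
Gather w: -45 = -45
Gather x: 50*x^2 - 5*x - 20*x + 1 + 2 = 50*x^2 - 25*x + 3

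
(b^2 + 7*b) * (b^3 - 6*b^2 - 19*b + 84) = b^5 + b^4 - 61*b^3 - 49*b^2 + 588*b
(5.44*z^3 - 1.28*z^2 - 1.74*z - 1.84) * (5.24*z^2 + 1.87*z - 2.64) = 28.5056*z^5 + 3.4656*z^4 - 25.8728*z^3 - 9.5162*z^2 + 1.1528*z + 4.8576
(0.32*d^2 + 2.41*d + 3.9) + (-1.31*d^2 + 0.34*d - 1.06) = -0.99*d^2 + 2.75*d + 2.84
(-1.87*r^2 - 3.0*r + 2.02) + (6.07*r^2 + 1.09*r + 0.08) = 4.2*r^2 - 1.91*r + 2.1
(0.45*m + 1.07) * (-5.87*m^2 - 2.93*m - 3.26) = -2.6415*m^3 - 7.5994*m^2 - 4.6021*m - 3.4882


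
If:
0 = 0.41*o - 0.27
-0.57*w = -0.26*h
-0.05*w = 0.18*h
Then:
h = 0.00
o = 0.66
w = 0.00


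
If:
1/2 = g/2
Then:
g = 1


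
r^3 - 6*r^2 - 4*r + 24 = (r - 6)*(r - 2)*(r + 2)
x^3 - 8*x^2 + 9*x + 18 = (x - 6)*(x - 3)*(x + 1)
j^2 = j^2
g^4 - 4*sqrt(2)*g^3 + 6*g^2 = g^2*(g - 3*sqrt(2))*(g - sqrt(2))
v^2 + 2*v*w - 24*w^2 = (v - 4*w)*(v + 6*w)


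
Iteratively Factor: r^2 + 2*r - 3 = (r + 3)*(r - 1)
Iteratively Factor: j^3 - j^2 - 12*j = (j)*(j^2 - j - 12) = j*(j - 4)*(j + 3)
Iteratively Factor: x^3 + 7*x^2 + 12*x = (x)*(x^2 + 7*x + 12) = x*(x + 3)*(x + 4)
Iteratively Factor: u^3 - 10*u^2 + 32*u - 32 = (u - 4)*(u^2 - 6*u + 8) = (u - 4)*(u - 2)*(u - 4)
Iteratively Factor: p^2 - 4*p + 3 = (p - 1)*(p - 3)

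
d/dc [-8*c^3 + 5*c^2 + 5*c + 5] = -24*c^2 + 10*c + 5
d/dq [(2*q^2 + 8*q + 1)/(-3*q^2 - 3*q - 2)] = (18*q^2 - 2*q - 13)/(9*q^4 + 18*q^3 + 21*q^2 + 12*q + 4)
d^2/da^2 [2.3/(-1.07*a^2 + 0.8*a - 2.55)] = (5.26654*a^2 - 3.9376*a - 2.3*(2.14*a - 0.8)*(4.28*a - 1.6) + 12.5511)/(1.07*a^2 - 0.8*a + 2.55)^3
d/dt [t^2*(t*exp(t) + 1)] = t*(t^2*exp(t) + 3*t*exp(t) + 2)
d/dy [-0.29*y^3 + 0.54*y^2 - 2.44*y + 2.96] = -0.87*y^2 + 1.08*y - 2.44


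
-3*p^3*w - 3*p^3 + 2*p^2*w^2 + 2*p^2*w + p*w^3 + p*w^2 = (-p + w)*(3*p + w)*(p*w + p)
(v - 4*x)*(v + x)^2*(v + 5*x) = v^4 + 3*v^3*x - 17*v^2*x^2 - 39*v*x^3 - 20*x^4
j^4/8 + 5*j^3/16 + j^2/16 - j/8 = j*(j/4 + 1/2)*(j/2 + 1/2)*(j - 1/2)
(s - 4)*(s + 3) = s^2 - s - 12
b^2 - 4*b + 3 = (b - 3)*(b - 1)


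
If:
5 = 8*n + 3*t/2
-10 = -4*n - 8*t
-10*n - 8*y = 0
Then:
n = 25/58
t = 30/29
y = -125/232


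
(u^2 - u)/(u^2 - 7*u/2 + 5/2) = 2*u/(2*u - 5)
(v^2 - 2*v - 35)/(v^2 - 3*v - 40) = (v - 7)/(v - 8)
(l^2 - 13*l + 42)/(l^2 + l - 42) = (l - 7)/(l + 7)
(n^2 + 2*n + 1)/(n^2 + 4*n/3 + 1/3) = 3*(n + 1)/(3*n + 1)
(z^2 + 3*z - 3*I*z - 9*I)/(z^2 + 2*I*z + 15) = (z + 3)/(z + 5*I)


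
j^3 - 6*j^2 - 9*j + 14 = (j - 7)*(j - 1)*(j + 2)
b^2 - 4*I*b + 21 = (b - 7*I)*(b + 3*I)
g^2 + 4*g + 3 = (g + 1)*(g + 3)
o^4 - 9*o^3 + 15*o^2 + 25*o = o*(o - 5)^2*(o + 1)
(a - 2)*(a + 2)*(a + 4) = a^3 + 4*a^2 - 4*a - 16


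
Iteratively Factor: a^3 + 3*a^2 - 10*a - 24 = (a + 2)*(a^2 + a - 12) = (a - 3)*(a + 2)*(a + 4)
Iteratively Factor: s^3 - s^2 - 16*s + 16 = (s - 1)*(s^2 - 16) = (s - 4)*(s - 1)*(s + 4)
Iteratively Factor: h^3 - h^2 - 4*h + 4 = (h + 2)*(h^2 - 3*h + 2) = (h - 1)*(h + 2)*(h - 2)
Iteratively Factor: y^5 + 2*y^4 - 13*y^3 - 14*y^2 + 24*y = (y - 3)*(y^4 + 5*y^3 + 2*y^2 - 8*y) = (y - 3)*(y - 1)*(y^3 + 6*y^2 + 8*y) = y*(y - 3)*(y - 1)*(y^2 + 6*y + 8) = y*(y - 3)*(y - 1)*(y + 2)*(y + 4)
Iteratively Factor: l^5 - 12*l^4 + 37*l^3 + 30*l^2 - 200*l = (l - 5)*(l^4 - 7*l^3 + 2*l^2 + 40*l) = (l - 5)^2*(l^3 - 2*l^2 - 8*l) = (l - 5)^2*(l + 2)*(l^2 - 4*l) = l*(l - 5)^2*(l + 2)*(l - 4)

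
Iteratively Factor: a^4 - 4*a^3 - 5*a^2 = (a + 1)*(a^3 - 5*a^2) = a*(a + 1)*(a^2 - 5*a) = a*(a - 5)*(a + 1)*(a)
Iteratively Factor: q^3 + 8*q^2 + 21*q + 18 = (q + 2)*(q^2 + 6*q + 9) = (q + 2)*(q + 3)*(q + 3)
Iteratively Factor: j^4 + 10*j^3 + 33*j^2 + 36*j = (j)*(j^3 + 10*j^2 + 33*j + 36) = j*(j + 4)*(j^2 + 6*j + 9) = j*(j + 3)*(j + 4)*(j + 3)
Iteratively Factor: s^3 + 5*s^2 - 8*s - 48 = (s + 4)*(s^2 + s - 12) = (s + 4)^2*(s - 3)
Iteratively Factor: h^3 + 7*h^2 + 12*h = (h + 4)*(h^2 + 3*h) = (h + 3)*(h + 4)*(h)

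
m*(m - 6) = m^2 - 6*m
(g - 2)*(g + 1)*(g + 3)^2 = g^4 + 5*g^3 + g^2 - 21*g - 18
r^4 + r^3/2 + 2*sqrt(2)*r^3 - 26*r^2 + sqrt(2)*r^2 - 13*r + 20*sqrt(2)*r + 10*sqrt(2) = (r + 1/2)*(r - 2*sqrt(2))*(r - sqrt(2))*(r + 5*sqrt(2))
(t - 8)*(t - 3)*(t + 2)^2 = t^4 - 7*t^3 - 16*t^2 + 52*t + 96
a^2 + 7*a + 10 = (a + 2)*(a + 5)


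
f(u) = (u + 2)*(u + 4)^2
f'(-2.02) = 3.84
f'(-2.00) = 4.00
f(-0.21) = 25.71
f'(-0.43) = 23.95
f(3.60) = 323.46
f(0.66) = 57.76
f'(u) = (u + 2)*(2*u + 8) + (u + 4)^2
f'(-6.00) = 20.00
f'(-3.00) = -1.00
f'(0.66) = 46.51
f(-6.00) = -16.00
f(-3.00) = -1.00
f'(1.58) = 71.09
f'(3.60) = 142.88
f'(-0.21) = 27.93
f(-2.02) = -0.08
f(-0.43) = 20.01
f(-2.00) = 0.00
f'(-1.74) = 6.28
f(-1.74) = 1.33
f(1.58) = 111.47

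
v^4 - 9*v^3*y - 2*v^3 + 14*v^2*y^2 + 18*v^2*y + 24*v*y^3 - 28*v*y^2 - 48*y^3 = (v - 2)*(v - 6*y)*(v - 4*y)*(v + y)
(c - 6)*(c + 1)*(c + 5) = c^3 - 31*c - 30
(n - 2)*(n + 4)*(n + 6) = n^3 + 8*n^2 + 4*n - 48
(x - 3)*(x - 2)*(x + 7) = x^3 + 2*x^2 - 29*x + 42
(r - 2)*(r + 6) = r^2 + 4*r - 12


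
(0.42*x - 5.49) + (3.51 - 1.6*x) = -1.18*x - 1.98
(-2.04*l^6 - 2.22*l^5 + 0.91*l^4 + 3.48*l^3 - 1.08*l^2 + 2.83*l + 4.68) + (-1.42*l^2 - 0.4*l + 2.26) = -2.04*l^6 - 2.22*l^5 + 0.91*l^4 + 3.48*l^3 - 2.5*l^2 + 2.43*l + 6.94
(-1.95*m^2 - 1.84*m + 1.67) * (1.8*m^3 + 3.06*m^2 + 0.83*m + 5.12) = -3.51*m^5 - 9.279*m^4 - 4.2429*m^3 - 6.401*m^2 - 8.0347*m + 8.5504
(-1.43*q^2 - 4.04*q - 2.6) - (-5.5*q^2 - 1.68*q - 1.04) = 4.07*q^2 - 2.36*q - 1.56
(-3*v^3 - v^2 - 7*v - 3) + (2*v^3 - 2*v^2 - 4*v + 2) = -v^3 - 3*v^2 - 11*v - 1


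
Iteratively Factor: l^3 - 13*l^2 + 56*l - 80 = (l - 5)*(l^2 - 8*l + 16) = (l - 5)*(l - 4)*(l - 4)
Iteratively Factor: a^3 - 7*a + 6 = (a - 1)*(a^2 + a - 6) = (a - 1)*(a + 3)*(a - 2)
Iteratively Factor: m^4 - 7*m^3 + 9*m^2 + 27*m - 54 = (m - 3)*(m^3 - 4*m^2 - 3*m + 18) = (m - 3)*(m + 2)*(m^2 - 6*m + 9) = (m - 3)^2*(m + 2)*(m - 3)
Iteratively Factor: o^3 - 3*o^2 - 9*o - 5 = (o - 5)*(o^2 + 2*o + 1) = (o - 5)*(o + 1)*(o + 1)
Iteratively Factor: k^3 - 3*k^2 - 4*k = (k + 1)*(k^2 - 4*k) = (k - 4)*(k + 1)*(k)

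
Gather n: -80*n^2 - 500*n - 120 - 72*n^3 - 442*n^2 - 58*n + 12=-72*n^3 - 522*n^2 - 558*n - 108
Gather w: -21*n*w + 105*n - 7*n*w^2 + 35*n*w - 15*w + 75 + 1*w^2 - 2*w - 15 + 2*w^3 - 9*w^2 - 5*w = 105*n + 2*w^3 + w^2*(-7*n - 8) + w*(14*n - 22) + 60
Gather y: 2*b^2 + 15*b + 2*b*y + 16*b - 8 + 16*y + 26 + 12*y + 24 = 2*b^2 + 31*b + y*(2*b + 28) + 42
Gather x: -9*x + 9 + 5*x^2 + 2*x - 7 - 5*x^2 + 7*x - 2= 0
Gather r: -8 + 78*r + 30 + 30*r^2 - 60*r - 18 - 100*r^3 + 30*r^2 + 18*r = -100*r^3 + 60*r^2 + 36*r + 4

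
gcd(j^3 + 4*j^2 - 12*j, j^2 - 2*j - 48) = j + 6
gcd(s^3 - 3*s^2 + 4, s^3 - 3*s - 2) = s^2 - s - 2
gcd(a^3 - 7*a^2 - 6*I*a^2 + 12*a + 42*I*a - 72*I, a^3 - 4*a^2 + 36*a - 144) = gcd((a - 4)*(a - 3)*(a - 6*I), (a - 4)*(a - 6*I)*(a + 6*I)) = a^2 + a*(-4 - 6*I) + 24*I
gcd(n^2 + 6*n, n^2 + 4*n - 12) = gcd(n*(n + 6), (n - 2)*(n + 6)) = n + 6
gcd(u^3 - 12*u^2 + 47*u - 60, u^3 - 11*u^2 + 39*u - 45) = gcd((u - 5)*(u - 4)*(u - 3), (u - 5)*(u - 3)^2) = u^2 - 8*u + 15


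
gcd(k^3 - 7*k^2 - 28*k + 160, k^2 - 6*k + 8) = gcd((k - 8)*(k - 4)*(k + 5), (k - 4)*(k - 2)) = k - 4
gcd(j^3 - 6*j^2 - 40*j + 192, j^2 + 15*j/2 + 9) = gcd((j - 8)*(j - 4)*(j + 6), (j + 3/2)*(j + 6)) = j + 6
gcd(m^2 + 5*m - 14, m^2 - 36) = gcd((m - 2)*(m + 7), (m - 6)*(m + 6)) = 1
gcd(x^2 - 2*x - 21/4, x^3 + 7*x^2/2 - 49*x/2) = x - 7/2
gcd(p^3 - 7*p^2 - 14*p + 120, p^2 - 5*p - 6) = p - 6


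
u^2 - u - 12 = (u - 4)*(u + 3)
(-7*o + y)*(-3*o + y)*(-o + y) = -21*o^3 + 31*o^2*y - 11*o*y^2 + y^3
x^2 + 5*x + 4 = (x + 1)*(x + 4)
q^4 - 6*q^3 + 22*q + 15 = (q - 5)*(q - 3)*(q + 1)^2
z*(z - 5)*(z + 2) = z^3 - 3*z^2 - 10*z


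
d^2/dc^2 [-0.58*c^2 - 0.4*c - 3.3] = -1.16000000000000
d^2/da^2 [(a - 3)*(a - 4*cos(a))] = 2*(2*a - 6)*cos(a) + 8*sin(a) + 2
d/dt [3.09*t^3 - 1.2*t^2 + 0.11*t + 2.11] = 9.27*t^2 - 2.4*t + 0.11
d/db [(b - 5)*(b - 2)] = 2*b - 7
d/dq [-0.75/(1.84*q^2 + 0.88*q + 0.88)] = (2.76*q + 0.66)/(1.84*q^2 + 0.88*q + 0.88)^2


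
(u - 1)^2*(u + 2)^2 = u^4 + 2*u^3 - 3*u^2 - 4*u + 4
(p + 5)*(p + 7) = p^2 + 12*p + 35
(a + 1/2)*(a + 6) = a^2 + 13*a/2 + 3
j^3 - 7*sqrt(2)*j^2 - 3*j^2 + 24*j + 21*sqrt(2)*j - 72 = (j - 3)*(j - 4*sqrt(2))*(j - 3*sqrt(2))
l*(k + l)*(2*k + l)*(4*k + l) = 8*k^3*l + 14*k^2*l^2 + 7*k*l^3 + l^4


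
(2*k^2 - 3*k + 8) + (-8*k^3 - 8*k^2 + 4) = -8*k^3 - 6*k^2 - 3*k + 12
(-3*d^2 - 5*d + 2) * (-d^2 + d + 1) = 3*d^4 + 2*d^3 - 10*d^2 - 3*d + 2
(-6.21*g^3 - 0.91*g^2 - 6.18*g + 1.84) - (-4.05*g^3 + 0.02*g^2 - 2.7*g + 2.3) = -2.16*g^3 - 0.93*g^2 - 3.48*g - 0.46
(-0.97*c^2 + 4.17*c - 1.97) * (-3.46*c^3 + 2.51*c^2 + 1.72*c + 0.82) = 3.3562*c^5 - 16.8629*c^4 + 15.6145*c^3 + 1.4323*c^2 + 0.0309999999999997*c - 1.6154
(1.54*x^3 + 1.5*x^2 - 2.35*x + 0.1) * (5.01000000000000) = 7.7154*x^3 + 7.515*x^2 - 11.7735*x + 0.501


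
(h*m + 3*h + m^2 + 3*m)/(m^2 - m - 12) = (h + m)/(m - 4)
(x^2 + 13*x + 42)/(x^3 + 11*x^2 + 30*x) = (x + 7)/(x*(x + 5))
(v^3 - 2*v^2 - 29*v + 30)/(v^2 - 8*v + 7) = (v^2 - v - 30)/(v - 7)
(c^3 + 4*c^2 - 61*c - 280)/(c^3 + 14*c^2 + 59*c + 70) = (c - 8)/(c + 2)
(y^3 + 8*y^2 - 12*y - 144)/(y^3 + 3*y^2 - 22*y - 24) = (y + 6)/(y + 1)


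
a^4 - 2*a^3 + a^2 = a^2*(-I*a + I)*(I*a - I)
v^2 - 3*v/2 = v*(v - 3/2)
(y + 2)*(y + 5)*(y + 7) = y^3 + 14*y^2 + 59*y + 70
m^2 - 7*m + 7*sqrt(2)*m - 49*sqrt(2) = (m - 7)*(m + 7*sqrt(2))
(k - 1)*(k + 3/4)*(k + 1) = k^3 + 3*k^2/4 - k - 3/4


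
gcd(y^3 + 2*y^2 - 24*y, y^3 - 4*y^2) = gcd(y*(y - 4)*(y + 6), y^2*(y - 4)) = y^2 - 4*y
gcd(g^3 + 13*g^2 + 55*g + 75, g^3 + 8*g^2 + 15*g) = g^2 + 8*g + 15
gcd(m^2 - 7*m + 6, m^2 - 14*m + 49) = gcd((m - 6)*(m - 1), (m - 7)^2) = 1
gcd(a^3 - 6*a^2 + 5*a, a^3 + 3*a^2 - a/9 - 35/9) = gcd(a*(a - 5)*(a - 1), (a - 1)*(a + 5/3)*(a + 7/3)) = a - 1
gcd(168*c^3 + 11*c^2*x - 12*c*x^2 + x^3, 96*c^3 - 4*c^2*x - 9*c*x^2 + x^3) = -24*c^2 - 5*c*x + x^2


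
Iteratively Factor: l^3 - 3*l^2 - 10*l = (l + 2)*(l^2 - 5*l) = l*(l + 2)*(l - 5)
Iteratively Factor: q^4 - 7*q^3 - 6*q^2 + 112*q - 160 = (q - 2)*(q^3 - 5*q^2 - 16*q + 80) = (q - 4)*(q - 2)*(q^2 - q - 20) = (q - 5)*(q - 4)*(q - 2)*(q + 4)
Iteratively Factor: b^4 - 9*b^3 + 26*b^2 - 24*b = (b)*(b^3 - 9*b^2 + 26*b - 24) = b*(b - 4)*(b^2 - 5*b + 6) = b*(b - 4)*(b - 3)*(b - 2)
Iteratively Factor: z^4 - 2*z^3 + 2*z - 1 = (z - 1)*(z^3 - z^2 - z + 1) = (z - 1)*(z + 1)*(z^2 - 2*z + 1) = (z - 1)^2*(z + 1)*(z - 1)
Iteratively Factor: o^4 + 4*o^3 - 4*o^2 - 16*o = (o - 2)*(o^3 + 6*o^2 + 8*o) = o*(o - 2)*(o^2 + 6*o + 8) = o*(o - 2)*(o + 2)*(o + 4)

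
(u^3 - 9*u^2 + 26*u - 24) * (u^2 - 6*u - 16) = u^5 - 15*u^4 + 64*u^3 - 36*u^2 - 272*u + 384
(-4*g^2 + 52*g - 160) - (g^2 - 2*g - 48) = -5*g^2 + 54*g - 112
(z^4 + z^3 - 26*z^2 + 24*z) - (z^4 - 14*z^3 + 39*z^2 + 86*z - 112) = 15*z^3 - 65*z^2 - 62*z + 112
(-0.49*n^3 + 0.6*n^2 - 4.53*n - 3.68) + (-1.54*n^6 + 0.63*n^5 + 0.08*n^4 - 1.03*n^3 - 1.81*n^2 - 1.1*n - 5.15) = -1.54*n^6 + 0.63*n^5 + 0.08*n^4 - 1.52*n^3 - 1.21*n^2 - 5.63*n - 8.83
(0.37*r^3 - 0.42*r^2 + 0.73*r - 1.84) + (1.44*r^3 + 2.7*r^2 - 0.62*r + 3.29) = 1.81*r^3 + 2.28*r^2 + 0.11*r + 1.45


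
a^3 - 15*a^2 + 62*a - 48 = (a - 8)*(a - 6)*(a - 1)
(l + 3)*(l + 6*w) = l^2 + 6*l*w + 3*l + 18*w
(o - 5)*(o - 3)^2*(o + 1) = o^4 - 10*o^3 + 28*o^2 - 6*o - 45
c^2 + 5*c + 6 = (c + 2)*(c + 3)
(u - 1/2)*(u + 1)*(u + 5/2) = u^3 + 3*u^2 + 3*u/4 - 5/4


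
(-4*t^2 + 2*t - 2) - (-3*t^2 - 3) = -t^2 + 2*t + 1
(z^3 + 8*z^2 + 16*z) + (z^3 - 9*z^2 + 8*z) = 2*z^3 - z^2 + 24*z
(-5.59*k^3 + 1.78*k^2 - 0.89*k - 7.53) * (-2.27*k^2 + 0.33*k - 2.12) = 12.6893*k^5 - 5.8853*k^4 + 14.4585*k^3 + 13.0258*k^2 - 0.5981*k + 15.9636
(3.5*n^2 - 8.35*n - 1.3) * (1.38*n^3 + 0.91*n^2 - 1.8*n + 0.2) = 4.83*n^5 - 8.338*n^4 - 15.6925*n^3 + 14.547*n^2 + 0.67*n - 0.26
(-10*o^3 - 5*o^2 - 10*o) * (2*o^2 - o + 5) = -20*o^5 - 65*o^3 - 15*o^2 - 50*o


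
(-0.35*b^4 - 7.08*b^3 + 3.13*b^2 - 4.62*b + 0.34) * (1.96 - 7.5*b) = 2.625*b^5 + 52.414*b^4 - 37.3518*b^3 + 40.7848*b^2 - 11.6052*b + 0.6664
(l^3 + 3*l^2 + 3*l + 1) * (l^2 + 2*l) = l^5 + 5*l^4 + 9*l^3 + 7*l^2 + 2*l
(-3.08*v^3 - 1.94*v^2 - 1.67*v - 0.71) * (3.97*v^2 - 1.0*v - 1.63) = -12.2276*v^5 - 4.6218*v^4 + 0.330499999999999*v^3 + 2.0135*v^2 + 3.4321*v + 1.1573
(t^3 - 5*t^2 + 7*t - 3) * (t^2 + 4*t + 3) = t^5 - t^4 - 10*t^3 + 10*t^2 + 9*t - 9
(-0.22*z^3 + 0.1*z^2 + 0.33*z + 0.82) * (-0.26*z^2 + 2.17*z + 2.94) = 0.0572*z^5 - 0.5034*z^4 - 0.5156*z^3 + 0.7969*z^2 + 2.7496*z + 2.4108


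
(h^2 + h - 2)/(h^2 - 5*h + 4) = (h + 2)/(h - 4)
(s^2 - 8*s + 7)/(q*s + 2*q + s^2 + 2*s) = (s^2 - 8*s + 7)/(q*s + 2*q + s^2 + 2*s)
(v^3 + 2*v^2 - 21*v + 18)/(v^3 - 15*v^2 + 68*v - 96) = (v^2 + 5*v - 6)/(v^2 - 12*v + 32)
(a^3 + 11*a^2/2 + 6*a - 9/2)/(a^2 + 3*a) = a + 5/2 - 3/(2*a)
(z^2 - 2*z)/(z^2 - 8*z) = (z - 2)/(z - 8)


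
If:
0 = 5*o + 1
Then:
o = -1/5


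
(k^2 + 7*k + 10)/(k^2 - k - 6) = (k + 5)/(k - 3)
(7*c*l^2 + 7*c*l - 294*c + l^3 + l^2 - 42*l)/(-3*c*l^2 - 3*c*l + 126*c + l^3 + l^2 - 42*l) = (-7*c - l)/(3*c - l)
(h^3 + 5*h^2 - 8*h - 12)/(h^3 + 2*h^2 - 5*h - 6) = (h + 6)/(h + 3)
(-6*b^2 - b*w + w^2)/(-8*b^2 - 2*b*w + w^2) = (-3*b + w)/(-4*b + w)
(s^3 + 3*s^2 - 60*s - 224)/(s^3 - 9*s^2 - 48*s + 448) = (s + 4)/(s - 8)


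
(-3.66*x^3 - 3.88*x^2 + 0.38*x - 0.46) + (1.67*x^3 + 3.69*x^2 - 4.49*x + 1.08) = -1.99*x^3 - 0.19*x^2 - 4.11*x + 0.62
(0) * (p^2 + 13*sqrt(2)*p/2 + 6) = 0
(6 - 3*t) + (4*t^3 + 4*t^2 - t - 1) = 4*t^3 + 4*t^2 - 4*t + 5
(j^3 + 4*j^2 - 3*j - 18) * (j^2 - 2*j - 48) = j^5 + 2*j^4 - 59*j^3 - 204*j^2 + 180*j + 864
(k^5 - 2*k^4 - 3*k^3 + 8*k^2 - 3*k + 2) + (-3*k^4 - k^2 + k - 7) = k^5 - 5*k^4 - 3*k^3 + 7*k^2 - 2*k - 5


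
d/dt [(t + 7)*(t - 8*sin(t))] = t - (t + 7)*(8*cos(t) - 1) - 8*sin(t)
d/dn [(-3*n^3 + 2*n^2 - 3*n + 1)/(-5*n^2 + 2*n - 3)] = (15*n^4 - 12*n^3 + 16*n^2 - 2*n + 7)/(25*n^4 - 20*n^3 + 34*n^2 - 12*n + 9)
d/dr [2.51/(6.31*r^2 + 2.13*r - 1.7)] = (-31.6762*r - 5.3463)/(6.31*r^2 + 2.13*r - 1.7)^2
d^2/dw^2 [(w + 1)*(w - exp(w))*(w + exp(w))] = -4*w*exp(2*w) + 6*w - 8*exp(2*w) + 2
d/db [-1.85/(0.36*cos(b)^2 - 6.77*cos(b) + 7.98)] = (12.5245 - 1.332*cos(b))*sin(b)/(0.36*cos(b)^2 - 6.77*cos(b) + 7.98)^2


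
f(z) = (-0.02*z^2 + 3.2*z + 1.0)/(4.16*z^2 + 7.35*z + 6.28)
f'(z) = (3.2 - 0.04*z)/(4.16*z^2 + 7.35*z + 6.28) + (-8.32*z - 7.35)*(-0.02*z^2 + 3.2*z + 1.0)/(4.16*z^2 + 7.35*z + 6.28)^2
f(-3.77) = -0.30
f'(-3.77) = -0.10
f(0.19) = 0.21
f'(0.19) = 0.17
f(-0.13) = 0.11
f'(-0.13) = 0.47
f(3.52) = 0.14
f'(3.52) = -0.03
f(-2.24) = -0.59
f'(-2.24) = -0.31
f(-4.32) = -0.25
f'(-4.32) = -0.07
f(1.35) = 0.22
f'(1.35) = -0.04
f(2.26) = 0.18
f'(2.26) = -0.04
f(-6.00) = -0.17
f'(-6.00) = -0.03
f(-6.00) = -0.17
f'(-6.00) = -0.03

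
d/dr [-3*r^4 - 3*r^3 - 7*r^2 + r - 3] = -12*r^3 - 9*r^2 - 14*r + 1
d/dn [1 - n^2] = -2*n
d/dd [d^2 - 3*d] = 2*d - 3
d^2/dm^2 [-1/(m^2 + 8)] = 2*(8 - 3*m^2)/(m^2 + 8)^3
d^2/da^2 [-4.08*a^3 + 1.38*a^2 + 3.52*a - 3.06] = 2.76 - 24.48*a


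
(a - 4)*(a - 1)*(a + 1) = a^3 - 4*a^2 - a + 4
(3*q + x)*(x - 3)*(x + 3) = 3*q*x^2 - 27*q + x^3 - 9*x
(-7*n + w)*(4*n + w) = -28*n^2 - 3*n*w + w^2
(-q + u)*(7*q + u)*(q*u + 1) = -7*q^3*u + 6*q^2*u^2 - 7*q^2 + q*u^3 + 6*q*u + u^2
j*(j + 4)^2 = j^3 + 8*j^2 + 16*j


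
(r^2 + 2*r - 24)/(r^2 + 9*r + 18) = (r - 4)/(r + 3)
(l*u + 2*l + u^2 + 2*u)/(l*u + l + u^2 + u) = (u + 2)/(u + 1)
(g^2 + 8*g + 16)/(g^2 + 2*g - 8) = (g + 4)/(g - 2)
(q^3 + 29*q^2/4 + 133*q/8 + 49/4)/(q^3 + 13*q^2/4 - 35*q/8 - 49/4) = (q + 2)/(q - 2)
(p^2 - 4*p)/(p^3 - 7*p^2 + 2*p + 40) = p/(p^2 - 3*p - 10)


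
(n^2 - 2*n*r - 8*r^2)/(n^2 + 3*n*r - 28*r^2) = (n + 2*r)/(n + 7*r)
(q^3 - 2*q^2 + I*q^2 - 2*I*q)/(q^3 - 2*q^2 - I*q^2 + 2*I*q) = (q + I)/(q - I)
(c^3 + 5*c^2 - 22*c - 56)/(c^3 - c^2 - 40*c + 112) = (c + 2)/(c - 4)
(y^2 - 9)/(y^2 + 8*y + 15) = (y - 3)/(y + 5)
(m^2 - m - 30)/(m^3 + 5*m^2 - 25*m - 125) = (m - 6)/(m^2 - 25)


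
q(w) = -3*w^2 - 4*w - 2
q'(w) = -6*w - 4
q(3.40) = -50.28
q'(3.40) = -24.40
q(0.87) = -7.75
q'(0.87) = -9.22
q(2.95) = -39.91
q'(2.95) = -21.70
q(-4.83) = -52.67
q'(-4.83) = 24.98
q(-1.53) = -2.90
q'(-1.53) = 5.18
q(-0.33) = -1.01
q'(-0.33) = -2.02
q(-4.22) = -38.55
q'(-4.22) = 21.32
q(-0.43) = -0.83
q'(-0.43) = -1.42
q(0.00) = -2.00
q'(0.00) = -4.00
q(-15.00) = -617.00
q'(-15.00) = 86.00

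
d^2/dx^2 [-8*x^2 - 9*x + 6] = -16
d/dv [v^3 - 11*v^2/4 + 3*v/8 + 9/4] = 3*v^2 - 11*v/2 + 3/8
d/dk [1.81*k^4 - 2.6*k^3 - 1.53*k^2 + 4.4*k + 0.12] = 7.24*k^3 - 7.8*k^2 - 3.06*k + 4.4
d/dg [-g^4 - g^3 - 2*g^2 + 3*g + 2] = -4*g^3 - 3*g^2 - 4*g + 3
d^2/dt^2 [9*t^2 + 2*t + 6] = 18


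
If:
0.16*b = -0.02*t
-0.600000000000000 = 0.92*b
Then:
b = -0.65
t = 5.22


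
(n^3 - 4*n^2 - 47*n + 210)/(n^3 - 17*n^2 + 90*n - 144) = (n^2 + 2*n - 35)/(n^2 - 11*n + 24)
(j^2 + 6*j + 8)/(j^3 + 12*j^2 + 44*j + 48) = 1/(j + 6)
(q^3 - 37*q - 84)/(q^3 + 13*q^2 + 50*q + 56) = (q^2 - 4*q - 21)/(q^2 + 9*q + 14)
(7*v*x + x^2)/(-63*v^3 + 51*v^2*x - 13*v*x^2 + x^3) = x*(7*v + x)/(-63*v^3 + 51*v^2*x - 13*v*x^2 + x^3)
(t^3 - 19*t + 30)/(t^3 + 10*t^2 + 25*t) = (t^2 - 5*t + 6)/(t*(t + 5))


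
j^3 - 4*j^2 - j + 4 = (j - 4)*(j - 1)*(j + 1)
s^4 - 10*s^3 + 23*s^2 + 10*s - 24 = (s - 6)*(s - 4)*(s - 1)*(s + 1)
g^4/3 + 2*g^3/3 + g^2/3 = g^2*(g/3 + 1/3)*(g + 1)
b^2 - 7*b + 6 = (b - 6)*(b - 1)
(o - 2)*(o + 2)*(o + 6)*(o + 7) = o^4 + 13*o^3 + 38*o^2 - 52*o - 168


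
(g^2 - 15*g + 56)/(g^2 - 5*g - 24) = (g - 7)/(g + 3)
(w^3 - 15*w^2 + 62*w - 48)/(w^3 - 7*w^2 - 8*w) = (w^2 - 7*w + 6)/(w*(w + 1))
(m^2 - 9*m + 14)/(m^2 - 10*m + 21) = (m - 2)/(m - 3)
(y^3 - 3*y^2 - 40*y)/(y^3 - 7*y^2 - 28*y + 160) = y/(y - 4)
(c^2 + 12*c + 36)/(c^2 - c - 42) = (c + 6)/(c - 7)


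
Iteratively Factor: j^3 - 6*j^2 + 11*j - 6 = (j - 1)*(j^2 - 5*j + 6) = (j - 3)*(j - 1)*(j - 2)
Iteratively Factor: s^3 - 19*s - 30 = (s - 5)*(s^2 + 5*s + 6) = (s - 5)*(s + 3)*(s + 2)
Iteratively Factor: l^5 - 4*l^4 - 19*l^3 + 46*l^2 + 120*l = (l - 4)*(l^4 - 19*l^2 - 30*l) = (l - 4)*(l + 2)*(l^3 - 2*l^2 - 15*l) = l*(l - 4)*(l + 2)*(l^2 - 2*l - 15) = l*(l - 5)*(l - 4)*(l + 2)*(l + 3)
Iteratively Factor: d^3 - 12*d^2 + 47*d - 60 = (d - 5)*(d^2 - 7*d + 12) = (d - 5)*(d - 3)*(d - 4)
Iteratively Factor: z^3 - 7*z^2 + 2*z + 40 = (z - 5)*(z^2 - 2*z - 8) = (z - 5)*(z - 4)*(z + 2)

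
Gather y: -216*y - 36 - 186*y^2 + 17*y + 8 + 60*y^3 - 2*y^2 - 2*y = 60*y^3 - 188*y^2 - 201*y - 28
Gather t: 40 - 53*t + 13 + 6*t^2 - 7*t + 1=6*t^2 - 60*t + 54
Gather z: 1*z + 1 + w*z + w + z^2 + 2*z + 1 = w + z^2 + z*(w + 3) + 2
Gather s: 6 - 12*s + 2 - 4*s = 8 - 16*s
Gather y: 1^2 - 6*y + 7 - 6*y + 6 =14 - 12*y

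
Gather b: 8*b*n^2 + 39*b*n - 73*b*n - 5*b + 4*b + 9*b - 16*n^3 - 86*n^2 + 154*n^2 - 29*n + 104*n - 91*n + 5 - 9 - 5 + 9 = b*(8*n^2 - 34*n + 8) - 16*n^3 + 68*n^2 - 16*n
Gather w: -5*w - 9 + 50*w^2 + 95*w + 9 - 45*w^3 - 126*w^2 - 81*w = -45*w^3 - 76*w^2 + 9*w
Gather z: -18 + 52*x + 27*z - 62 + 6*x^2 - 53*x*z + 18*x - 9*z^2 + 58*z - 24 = 6*x^2 + 70*x - 9*z^2 + z*(85 - 53*x) - 104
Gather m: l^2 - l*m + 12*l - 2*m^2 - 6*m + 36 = l^2 + 12*l - 2*m^2 + m*(-l - 6) + 36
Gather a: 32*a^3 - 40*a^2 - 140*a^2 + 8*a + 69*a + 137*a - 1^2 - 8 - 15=32*a^3 - 180*a^2 + 214*a - 24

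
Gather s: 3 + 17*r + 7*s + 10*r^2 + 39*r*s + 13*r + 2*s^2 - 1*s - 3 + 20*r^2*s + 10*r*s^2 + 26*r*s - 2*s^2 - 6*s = 10*r^2 + 10*r*s^2 + 30*r + s*(20*r^2 + 65*r)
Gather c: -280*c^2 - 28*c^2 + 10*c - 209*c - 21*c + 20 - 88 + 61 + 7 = -308*c^2 - 220*c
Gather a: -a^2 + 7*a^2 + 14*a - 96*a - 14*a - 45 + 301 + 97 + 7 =6*a^2 - 96*a + 360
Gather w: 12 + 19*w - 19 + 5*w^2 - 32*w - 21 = 5*w^2 - 13*w - 28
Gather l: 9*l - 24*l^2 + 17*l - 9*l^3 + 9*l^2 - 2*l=-9*l^3 - 15*l^2 + 24*l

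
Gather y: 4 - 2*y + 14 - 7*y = 18 - 9*y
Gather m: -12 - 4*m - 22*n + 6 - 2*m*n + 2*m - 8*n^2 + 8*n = m*(-2*n - 2) - 8*n^2 - 14*n - 6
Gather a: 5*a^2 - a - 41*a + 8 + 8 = 5*a^2 - 42*a + 16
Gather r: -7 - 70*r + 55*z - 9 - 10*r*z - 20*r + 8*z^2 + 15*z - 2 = r*(-10*z - 90) + 8*z^2 + 70*z - 18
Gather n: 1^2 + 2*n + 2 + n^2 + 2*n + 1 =n^2 + 4*n + 4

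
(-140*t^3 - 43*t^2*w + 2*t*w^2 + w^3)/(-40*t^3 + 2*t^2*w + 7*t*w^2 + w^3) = (7*t - w)/(2*t - w)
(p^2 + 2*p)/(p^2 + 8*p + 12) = p/(p + 6)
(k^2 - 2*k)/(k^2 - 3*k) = (k - 2)/(k - 3)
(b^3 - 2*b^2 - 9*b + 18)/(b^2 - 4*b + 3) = (b^2 + b - 6)/(b - 1)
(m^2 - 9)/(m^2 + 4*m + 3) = (m - 3)/(m + 1)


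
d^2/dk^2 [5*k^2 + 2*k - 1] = 10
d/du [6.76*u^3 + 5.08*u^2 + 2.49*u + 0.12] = 20.28*u^2 + 10.16*u + 2.49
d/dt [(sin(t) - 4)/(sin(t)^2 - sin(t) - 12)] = -cos(t)/(sin(t) + 3)^2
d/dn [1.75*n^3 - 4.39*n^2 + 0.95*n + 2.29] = 5.25*n^2 - 8.78*n + 0.95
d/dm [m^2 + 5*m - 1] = 2*m + 5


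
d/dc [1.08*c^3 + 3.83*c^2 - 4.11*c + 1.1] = 3.24*c^2 + 7.66*c - 4.11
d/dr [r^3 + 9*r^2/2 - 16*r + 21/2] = 3*r^2 + 9*r - 16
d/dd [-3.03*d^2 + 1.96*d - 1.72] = 1.96 - 6.06*d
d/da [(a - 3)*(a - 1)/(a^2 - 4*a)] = 6*(2 - a)/(a^2*(a^2 - 8*a + 16))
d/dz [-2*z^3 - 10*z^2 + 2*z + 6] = -6*z^2 - 20*z + 2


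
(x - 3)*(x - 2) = x^2 - 5*x + 6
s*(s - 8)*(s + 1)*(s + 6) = s^4 - s^3 - 50*s^2 - 48*s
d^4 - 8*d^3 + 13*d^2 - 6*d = d*(d - 6)*(d - 1)^2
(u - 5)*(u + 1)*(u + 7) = u^3 + 3*u^2 - 33*u - 35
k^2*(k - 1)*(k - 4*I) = k^4 - k^3 - 4*I*k^3 + 4*I*k^2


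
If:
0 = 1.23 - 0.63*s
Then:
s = 1.95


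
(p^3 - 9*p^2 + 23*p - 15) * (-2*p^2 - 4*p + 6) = -2*p^5 + 14*p^4 - 4*p^3 - 116*p^2 + 198*p - 90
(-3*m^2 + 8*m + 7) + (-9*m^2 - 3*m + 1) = -12*m^2 + 5*m + 8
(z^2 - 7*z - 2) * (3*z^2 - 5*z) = 3*z^4 - 26*z^3 + 29*z^2 + 10*z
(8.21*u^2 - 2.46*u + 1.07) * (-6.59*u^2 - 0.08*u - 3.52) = -54.1039*u^4 + 15.5546*u^3 - 35.7537*u^2 + 8.5736*u - 3.7664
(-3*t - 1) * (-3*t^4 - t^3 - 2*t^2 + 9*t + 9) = 9*t^5 + 6*t^4 + 7*t^3 - 25*t^2 - 36*t - 9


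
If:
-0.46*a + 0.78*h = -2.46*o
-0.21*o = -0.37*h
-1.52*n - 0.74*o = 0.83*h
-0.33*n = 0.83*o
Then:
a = 0.00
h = 0.00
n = 0.00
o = 0.00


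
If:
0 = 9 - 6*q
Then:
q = 3/2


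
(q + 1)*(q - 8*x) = q^2 - 8*q*x + q - 8*x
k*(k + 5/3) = k^2 + 5*k/3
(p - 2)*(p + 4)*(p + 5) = p^3 + 7*p^2 + 2*p - 40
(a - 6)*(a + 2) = a^2 - 4*a - 12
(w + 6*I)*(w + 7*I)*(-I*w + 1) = -I*w^3 + 14*w^2 + 55*I*w - 42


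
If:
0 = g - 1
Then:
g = 1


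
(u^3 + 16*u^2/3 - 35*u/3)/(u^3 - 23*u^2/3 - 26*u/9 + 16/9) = 3*u*(3*u^2 + 16*u - 35)/(9*u^3 - 69*u^2 - 26*u + 16)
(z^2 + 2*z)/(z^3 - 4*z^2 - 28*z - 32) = z/(z^2 - 6*z - 16)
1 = 1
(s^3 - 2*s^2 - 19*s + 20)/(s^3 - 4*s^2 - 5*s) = (s^2 + 3*s - 4)/(s*(s + 1))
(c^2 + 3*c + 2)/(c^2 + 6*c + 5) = (c + 2)/(c + 5)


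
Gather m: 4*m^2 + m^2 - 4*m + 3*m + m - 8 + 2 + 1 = 5*m^2 - 5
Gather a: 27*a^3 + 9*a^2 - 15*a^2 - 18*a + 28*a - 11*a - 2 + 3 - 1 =27*a^3 - 6*a^2 - a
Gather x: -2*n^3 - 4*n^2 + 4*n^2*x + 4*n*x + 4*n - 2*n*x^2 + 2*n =-2*n^3 - 4*n^2 - 2*n*x^2 + 6*n + x*(4*n^2 + 4*n)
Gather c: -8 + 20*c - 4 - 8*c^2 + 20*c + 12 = -8*c^2 + 40*c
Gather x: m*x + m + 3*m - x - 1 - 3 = 4*m + x*(m - 1) - 4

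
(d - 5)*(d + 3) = d^2 - 2*d - 15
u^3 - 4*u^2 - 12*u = u*(u - 6)*(u + 2)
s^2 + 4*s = s*(s + 4)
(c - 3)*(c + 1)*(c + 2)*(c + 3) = c^4 + 3*c^3 - 7*c^2 - 27*c - 18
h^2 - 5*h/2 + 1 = (h - 2)*(h - 1/2)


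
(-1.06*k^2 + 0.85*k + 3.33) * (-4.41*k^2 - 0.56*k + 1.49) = 4.6746*k^4 - 3.1549*k^3 - 16.7407*k^2 - 0.5983*k + 4.9617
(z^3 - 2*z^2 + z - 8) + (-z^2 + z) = z^3 - 3*z^2 + 2*z - 8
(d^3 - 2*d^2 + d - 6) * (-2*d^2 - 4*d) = -2*d^5 + 6*d^3 + 8*d^2 + 24*d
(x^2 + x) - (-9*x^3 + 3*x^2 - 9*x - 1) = 9*x^3 - 2*x^2 + 10*x + 1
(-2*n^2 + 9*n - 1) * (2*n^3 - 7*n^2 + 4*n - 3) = -4*n^5 + 32*n^4 - 73*n^3 + 49*n^2 - 31*n + 3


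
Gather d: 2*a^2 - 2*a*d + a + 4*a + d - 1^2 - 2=2*a^2 + 5*a + d*(1 - 2*a) - 3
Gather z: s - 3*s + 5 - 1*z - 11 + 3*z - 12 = -2*s + 2*z - 18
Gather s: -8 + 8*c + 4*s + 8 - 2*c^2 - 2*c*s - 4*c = -2*c^2 + 4*c + s*(4 - 2*c)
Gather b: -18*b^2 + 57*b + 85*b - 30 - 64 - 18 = -18*b^2 + 142*b - 112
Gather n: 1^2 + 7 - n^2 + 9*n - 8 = -n^2 + 9*n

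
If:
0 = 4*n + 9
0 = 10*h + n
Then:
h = 9/40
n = -9/4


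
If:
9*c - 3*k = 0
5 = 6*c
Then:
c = 5/6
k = 5/2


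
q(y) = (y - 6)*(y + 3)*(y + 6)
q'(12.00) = 468.00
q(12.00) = 1620.00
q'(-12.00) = 324.00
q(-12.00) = -972.00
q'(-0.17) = -36.93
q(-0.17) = -101.80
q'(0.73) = -30.02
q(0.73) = -132.29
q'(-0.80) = -38.88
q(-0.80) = -77.79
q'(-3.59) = -18.88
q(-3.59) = 13.64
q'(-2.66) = -30.73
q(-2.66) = -9.83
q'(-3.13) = -25.39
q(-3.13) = 3.41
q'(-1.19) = -38.89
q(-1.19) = -62.60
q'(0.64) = -30.93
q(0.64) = -129.55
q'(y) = (y - 6)*(y + 3) + (y - 6)*(y + 6) + (y + 3)*(y + 6) = 3*y^2 + 6*y - 36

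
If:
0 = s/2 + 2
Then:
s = -4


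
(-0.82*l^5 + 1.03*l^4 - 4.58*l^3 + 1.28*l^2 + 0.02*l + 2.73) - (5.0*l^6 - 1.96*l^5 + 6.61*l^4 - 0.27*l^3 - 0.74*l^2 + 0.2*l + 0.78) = -5.0*l^6 + 1.14*l^5 - 5.58*l^4 - 4.31*l^3 + 2.02*l^2 - 0.18*l + 1.95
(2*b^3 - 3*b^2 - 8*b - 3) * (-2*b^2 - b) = -4*b^5 + 4*b^4 + 19*b^3 + 14*b^2 + 3*b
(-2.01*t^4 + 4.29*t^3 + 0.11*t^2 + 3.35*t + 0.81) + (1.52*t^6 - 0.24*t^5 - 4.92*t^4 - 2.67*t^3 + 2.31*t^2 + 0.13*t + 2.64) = 1.52*t^6 - 0.24*t^5 - 6.93*t^4 + 1.62*t^3 + 2.42*t^2 + 3.48*t + 3.45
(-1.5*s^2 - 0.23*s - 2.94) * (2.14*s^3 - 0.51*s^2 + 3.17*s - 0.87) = -3.21*s^5 + 0.2728*s^4 - 10.9293*s^3 + 2.0753*s^2 - 9.1197*s + 2.5578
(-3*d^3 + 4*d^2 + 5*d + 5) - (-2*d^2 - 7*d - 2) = -3*d^3 + 6*d^2 + 12*d + 7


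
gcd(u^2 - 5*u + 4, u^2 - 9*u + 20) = u - 4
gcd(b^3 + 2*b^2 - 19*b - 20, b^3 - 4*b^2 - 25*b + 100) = b^2 + b - 20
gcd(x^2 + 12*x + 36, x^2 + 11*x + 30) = x + 6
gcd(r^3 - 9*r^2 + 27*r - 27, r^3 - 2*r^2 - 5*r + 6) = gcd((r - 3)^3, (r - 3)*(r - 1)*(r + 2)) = r - 3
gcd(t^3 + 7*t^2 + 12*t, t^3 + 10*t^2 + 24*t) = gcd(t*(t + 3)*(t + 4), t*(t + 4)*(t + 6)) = t^2 + 4*t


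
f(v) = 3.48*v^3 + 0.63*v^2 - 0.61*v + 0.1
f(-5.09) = -439.39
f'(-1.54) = 22.21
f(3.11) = 108.98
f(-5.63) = -597.51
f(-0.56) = 0.03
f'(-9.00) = 833.69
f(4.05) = 239.14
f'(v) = 10.44*v^2 + 1.26*v - 0.61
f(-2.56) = -52.59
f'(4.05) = 175.74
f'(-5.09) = 263.46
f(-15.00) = -11594.00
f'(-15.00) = 2329.49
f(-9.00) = -2480.30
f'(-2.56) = 64.58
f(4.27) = 279.92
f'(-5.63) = 323.21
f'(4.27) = 195.12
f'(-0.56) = 1.96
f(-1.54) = -10.18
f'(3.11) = 104.29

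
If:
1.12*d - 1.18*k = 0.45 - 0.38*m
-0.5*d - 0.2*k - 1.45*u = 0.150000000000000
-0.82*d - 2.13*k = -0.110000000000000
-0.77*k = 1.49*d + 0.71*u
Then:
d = 0.04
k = 0.04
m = 1.18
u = -0.12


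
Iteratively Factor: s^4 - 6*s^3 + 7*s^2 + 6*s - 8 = (s - 2)*(s^3 - 4*s^2 - s + 4) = (s - 4)*(s - 2)*(s^2 - 1) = (s - 4)*(s - 2)*(s + 1)*(s - 1)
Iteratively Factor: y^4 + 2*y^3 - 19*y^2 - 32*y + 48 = (y + 4)*(y^3 - 2*y^2 - 11*y + 12) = (y - 1)*(y + 4)*(y^2 - y - 12) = (y - 1)*(y + 3)*(y + 4)*(y - 4)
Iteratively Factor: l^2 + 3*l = (l)*(l + 3)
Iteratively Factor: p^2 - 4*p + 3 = (p - 3)*(p - 1)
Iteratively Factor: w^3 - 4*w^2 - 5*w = (w + 1)*(w^2 - 5*w) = w*(w + 1)*(w - 5)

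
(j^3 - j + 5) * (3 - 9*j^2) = -9*j^5 + 12*j^3 - 45*j^2 - 3*j + 15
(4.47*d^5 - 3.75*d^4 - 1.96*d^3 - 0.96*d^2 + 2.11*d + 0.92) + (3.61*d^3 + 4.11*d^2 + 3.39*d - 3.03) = 4.47*d^5 - 3.75*d^4 + 1.65*d^3 + 3.15*d^2 + 5.5*d - 2.11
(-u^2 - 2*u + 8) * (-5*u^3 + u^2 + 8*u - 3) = 5*u^5 + 9*u^4 - 50*u^3 - 5*u^2 + 70*u - 24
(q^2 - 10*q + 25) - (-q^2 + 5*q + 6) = 2*q^2 - 15*q + 19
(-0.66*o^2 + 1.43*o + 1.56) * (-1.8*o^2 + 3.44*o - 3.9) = 1.188*o^4 - 4.8444*o^3 + 4.6852*o^2 - 0.210599999999999*o - 6.084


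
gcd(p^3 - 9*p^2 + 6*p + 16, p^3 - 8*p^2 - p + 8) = p^2 - 7*p - 8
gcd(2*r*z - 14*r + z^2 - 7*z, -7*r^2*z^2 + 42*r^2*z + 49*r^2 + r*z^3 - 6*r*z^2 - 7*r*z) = z - 7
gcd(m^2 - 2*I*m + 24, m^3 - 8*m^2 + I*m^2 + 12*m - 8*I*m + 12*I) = 1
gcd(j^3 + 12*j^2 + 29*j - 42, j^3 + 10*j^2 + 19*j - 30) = j^2 + 5*j - 6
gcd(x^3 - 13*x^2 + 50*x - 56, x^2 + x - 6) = x - 2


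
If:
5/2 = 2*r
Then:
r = 5/4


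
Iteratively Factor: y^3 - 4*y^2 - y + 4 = (y - 1)*(y^2 - 3*y - 4) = (y - 4)*(y - 1)*(y + 1)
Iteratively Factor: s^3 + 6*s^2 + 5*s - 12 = (s + 4)*(s^2 + 2*s - 3) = (s + 3)*(s + 4)*(s - 1)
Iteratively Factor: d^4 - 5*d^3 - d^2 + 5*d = (d - 5)*(d^3 - d) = d*(d - 5)*(d^2 - 1) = d*(d - 5)*(d + 1)*(d - 1)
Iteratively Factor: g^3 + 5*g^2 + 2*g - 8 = (g + 4)*(g^2 + g - 2) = (g + 2)*(g + 4)*(g - 1)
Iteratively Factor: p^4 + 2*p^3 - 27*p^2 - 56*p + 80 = (p + 4)*(p^3 - 2*p^2 - 19*p + 20) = (p - 1)*(p + 4)*(p^2 - p - 20) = (p - 1)*(p + 4)^2*(p - 5)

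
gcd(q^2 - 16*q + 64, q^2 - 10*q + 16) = q - 8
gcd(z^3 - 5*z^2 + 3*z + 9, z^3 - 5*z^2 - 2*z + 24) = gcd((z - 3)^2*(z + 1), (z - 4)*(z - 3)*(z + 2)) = z - 3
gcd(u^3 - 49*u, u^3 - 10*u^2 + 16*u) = u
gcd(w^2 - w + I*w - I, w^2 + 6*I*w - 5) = w + I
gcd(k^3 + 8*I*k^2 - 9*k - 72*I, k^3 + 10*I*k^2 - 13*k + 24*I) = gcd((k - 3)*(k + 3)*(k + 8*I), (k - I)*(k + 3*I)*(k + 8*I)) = k + 8*I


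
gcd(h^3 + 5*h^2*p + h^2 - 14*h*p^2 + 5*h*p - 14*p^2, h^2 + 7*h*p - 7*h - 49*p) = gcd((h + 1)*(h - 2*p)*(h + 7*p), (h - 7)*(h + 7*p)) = h + 7*p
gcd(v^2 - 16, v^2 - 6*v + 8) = v - 4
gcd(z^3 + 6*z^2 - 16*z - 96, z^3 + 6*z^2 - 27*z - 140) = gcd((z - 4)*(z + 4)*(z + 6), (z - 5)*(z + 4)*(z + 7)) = z + 4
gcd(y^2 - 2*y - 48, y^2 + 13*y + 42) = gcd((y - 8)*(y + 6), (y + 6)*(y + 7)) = y + 6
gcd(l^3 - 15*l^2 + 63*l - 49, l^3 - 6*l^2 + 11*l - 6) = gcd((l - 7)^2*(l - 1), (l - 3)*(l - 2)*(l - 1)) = l - 1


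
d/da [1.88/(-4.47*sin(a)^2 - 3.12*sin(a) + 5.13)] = (16.8072*sin(a) + 5.8656)*cos(a)/(4.47*sin(a)^2 + 3.12*sin(a) - 5.13)^2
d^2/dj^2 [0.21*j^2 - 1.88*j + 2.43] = 0.420000000000000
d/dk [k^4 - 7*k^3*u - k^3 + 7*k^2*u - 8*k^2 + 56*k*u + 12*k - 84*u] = 4*k^3 - 21*k^2*u - 3*k^2 + 14*k*u - 16*k + 56*u + 12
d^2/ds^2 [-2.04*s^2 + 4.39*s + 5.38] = -4.08000000000000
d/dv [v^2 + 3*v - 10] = 2*v + 3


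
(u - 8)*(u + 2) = u^2 - 6*u - 16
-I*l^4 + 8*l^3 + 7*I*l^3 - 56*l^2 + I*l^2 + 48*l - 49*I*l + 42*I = (l - 6)*(l + I)*(l + 7*I)*(-I*l + I)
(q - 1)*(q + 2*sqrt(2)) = q^2 - q + 2*sqrt(2)*q - 2*sqrt(2)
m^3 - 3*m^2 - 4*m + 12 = (m - 3)*(m - 2)*(m + 2)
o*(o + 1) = o^2 + o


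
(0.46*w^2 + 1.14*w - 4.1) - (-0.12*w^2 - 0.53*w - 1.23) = 0.58*w^2 + 1.67*w - 2.87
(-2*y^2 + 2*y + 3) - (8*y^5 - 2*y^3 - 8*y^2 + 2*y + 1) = -8*y^5 + 2*y^3 + 6*y^2 + 2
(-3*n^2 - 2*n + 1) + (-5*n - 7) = -3*n^2 - 7*n - 6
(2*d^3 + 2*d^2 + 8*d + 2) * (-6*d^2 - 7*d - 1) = -12*d^5 - 26*d^4 - 64*d^3 - 70*d^2 - 22*d - 2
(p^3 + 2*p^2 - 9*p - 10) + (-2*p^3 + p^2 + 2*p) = -p^3 + 3*p^2 - 7*p - 10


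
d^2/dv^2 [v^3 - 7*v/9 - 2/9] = 6*v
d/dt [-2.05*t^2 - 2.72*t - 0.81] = -4.1*t - 2.72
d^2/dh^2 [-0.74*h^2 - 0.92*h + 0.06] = -1.48000000000000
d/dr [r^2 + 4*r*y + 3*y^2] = 2*r + 4*y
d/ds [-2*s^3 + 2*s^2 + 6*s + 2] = -6*s^2 + 4*s + 6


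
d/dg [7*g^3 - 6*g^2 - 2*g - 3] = 21*g^2 - 12*g - 2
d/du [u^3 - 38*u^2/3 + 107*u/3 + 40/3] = 3*u^2 - 76*u/3 + 107/3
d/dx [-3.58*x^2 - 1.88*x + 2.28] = -7.16*x - 1.88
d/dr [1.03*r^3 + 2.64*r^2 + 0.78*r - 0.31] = 3.09*r^2 + 5.28*r + 0.78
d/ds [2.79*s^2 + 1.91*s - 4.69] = 5.58*s + 1.91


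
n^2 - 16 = (n - 4)*(n + 4)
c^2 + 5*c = c*(c + 5)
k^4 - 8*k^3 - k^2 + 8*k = k*(k - 8)*(k - 1)*(k + 1)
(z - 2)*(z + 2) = z^2 - 4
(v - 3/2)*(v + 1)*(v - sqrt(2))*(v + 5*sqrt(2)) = v^4 - v^3/2 + 4*sqrt(2)*v^3 - 23*v^2/2 - 2*sqrt(2)*v^2 - 6*sqrt(2)*v + 5*v + 15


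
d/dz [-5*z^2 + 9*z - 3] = 9 - 10*z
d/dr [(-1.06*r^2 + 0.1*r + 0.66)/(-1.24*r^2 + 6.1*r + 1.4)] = (-6.342*r^2 - 1.3312*r - 3.886)/(1.5376*r^4 - 15.128*r^3 + 33.738*r^2 + 17.08*r + 1.96)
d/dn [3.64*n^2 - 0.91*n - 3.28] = 7.28*n - 0.91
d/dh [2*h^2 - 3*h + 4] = 4*h - 3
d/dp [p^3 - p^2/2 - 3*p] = 3*p^2 - p - 3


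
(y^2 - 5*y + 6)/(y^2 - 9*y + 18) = (y - 2)/(y - 6)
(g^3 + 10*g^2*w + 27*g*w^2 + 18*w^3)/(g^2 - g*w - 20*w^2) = (-g^3 - 10*g^2*w - 27*g*w^2 - 18*w^3)/(-g^2 + g*w + 20*w^2)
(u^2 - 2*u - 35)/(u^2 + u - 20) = (u - 7)/(u - 4)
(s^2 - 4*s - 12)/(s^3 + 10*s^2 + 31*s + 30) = (s - 6)/(s^2 + 8*s + 15)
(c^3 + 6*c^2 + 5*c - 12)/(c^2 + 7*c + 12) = c - 1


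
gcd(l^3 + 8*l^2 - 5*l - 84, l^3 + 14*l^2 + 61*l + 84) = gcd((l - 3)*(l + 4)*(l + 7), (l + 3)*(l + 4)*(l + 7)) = l^2 + 11*l + 28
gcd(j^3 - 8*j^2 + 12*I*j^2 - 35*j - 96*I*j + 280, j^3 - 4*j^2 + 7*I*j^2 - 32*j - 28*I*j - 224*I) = j^2 + j*(-8 + 7*I) - 56*I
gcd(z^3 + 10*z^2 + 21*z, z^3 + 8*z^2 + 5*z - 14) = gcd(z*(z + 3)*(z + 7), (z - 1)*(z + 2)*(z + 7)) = z + 7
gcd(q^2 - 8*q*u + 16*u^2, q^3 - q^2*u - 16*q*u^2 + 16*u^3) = q - 4*u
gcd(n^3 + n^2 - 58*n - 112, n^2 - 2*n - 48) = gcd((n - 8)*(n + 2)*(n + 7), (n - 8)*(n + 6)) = n - 8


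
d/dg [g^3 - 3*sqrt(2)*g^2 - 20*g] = 3*g^2 - 6*sqrt(2)*g - 20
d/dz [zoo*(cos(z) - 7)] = zoo*sin(z)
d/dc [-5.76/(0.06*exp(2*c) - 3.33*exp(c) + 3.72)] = (0.6912*exp(c) - 19.1808)*exp(c)/(0.06*exp(2*c) - 3.33*exp(c) + 3.72)^2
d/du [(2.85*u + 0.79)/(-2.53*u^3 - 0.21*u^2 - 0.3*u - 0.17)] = (14.421*u^3 + 6.5946*u^2 + 0.3318*u - 0.2475)/(6.4009*u^6 + 1.0626*u^5 + 1.5621*u^4 + 0.9862*u^3 + 0.1614*u^2 + 0.102*u + 0.0289)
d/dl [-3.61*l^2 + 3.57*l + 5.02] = 3.57 - 7.22*l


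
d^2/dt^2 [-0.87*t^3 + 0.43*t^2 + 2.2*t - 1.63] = 0.86 - 5.22*t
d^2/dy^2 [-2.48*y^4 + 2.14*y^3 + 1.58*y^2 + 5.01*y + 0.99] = -29.76*y^2 + 12.84*y + 3.16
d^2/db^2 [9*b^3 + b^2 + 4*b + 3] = 54*b + 2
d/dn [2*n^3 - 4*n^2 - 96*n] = 6*n^2 - 8*n - 96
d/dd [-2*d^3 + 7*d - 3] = 7 - 6*d^2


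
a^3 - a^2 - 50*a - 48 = (a - 8)*(a + 1)*(a + 6)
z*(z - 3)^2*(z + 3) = z^4 - 3*z^3 - 9*z^2 + 27*z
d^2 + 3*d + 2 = (d + 1)*(d + 2)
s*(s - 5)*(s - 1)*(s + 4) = s^4 - 2*s^3 - 19*s^2 + 20*s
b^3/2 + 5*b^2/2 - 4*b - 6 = (b/2 + 1/2)*(b - 2)*(b + 6)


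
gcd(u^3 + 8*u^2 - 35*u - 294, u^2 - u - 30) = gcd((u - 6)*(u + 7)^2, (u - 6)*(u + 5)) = u - 6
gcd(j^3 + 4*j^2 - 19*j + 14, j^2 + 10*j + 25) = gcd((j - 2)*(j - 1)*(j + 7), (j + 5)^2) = 1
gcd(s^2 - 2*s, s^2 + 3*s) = s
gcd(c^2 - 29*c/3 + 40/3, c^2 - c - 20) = 1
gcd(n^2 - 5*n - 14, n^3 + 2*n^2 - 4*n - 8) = n + 2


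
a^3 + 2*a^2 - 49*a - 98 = (a - 7)*(a + 2)*(a + 7)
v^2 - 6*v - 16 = (v - 8)*(v + 2)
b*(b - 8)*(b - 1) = b^3 - 9*b^2 + 8*b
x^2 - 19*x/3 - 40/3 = (x - 8)*(x + 5/3)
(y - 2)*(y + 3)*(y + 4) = y^3 + 5*y^2 - 2*y - 24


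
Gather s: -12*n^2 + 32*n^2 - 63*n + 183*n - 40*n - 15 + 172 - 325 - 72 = 20*n^2 + 80*n - 240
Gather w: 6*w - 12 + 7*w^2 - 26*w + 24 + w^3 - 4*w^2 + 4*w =w^3 + 3*w^2 - 16*w + 12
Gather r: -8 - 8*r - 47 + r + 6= -7*r - 49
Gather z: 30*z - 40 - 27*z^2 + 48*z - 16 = -27*z^2 + 78*z - 56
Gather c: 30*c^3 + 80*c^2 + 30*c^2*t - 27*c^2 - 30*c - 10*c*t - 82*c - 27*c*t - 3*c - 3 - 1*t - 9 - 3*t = 30*c^3 + c^2*(30*t + 53) + c*(-37*t - 115) - 4*t - 12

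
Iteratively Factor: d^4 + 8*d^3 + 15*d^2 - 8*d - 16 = (d + 4)*(d^3 + 4*d^2 - d - 4) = (d + 1)*(d + 4)*(d^2 + 3*d - 4) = (d + 1)*(d + 4)^2*(d - 1)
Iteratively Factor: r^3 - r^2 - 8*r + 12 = (r + 3)*(r^2 - 4*r + 4) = (r - 2)*(r + 3)*(r - 2)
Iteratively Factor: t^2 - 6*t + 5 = (t - 5)*(t - 1)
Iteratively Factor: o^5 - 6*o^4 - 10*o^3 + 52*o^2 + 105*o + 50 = (o + 1)*(o^4 - 7*o^3 - 3*o^2 + 55*o + 50) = (o + 1)^2*(o^3 - 8*o^2 + 5*o + 50) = (o - 5)*(o + 1)^2*(o^2 - 3*o - 10) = (o - 5)*(o + 1)^2*(o + 2)*(o - 5)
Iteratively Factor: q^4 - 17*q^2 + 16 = (q + 1)*(q^3 - q^2 - 16*q + 16) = (q - 4)*(q + 1)*(q^2 + 3*q - 4) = (q - 4)*(q - 1)*(q + 1)*(q + 4)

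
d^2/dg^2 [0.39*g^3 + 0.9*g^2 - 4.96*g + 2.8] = 2.34*g + 1.8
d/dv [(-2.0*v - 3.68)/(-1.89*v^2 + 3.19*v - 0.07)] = (-3.78*v^2 - 13.9104*v + 11.8792)/(3.5721*v^4 - 12.0582*v^3 + 10.4407*v^2 - 0.4466*v + 0.0049)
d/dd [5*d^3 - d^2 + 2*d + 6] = 15*d^2 - 2*d + 2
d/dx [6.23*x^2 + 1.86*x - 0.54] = 12.46*x + 1.86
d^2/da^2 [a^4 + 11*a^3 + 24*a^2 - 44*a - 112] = 12*a^2 + 66*a + 48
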